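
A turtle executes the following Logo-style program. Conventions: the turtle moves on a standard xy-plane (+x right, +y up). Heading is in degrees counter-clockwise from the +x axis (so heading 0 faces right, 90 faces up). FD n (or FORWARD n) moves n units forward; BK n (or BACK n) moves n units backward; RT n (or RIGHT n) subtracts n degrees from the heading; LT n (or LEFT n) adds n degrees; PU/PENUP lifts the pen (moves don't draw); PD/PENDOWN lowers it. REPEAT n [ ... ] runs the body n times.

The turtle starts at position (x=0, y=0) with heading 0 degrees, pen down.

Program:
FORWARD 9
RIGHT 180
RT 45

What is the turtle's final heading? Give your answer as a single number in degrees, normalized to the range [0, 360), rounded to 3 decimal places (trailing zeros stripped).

Answer: 135

Derivation:
Executing turtle program step by step:
Start: pos=(0,0), heading=0, pen down
FD 9: (0,0) -> (9,0) [heading=0, draw]
RT 180: heading 0 -> 180
RT 45: heading 180 -> 135
Final: pos=(9,0), heading=135, 1 segment(s) drawn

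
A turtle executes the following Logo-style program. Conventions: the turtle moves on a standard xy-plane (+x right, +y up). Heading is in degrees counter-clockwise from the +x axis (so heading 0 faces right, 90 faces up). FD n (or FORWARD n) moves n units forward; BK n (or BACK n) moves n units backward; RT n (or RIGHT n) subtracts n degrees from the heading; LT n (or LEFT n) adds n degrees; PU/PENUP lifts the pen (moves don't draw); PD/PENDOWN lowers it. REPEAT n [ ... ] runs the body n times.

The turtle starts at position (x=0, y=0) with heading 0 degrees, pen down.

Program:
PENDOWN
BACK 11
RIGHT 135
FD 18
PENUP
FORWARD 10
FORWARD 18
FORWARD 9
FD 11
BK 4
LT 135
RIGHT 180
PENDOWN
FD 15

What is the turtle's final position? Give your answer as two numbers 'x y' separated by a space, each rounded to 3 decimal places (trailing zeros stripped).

Executing turtle program step by step:
Start: pos=(0,0), heading=0, pen down
PD: pen down
BK 11: (0,0) -> (-11,0) [heading=0, draw]
RT 135: heading 0 -> 225
FD 18: (-11,0) -> (-23.728,-12.728) [heading=225, draw]
PU: pen up
FD 10: (-23.728,-12.728) -> (-30.799,-19.799) [heading=225, move]
FD 18: (-30.799,-19.799) -> (-43.527,-32.527) [heading=225, move]
FD 9: (-43.527,-32.527) -> (-49.891,-38.891) [heading=225, move]
FD 11: (-49.891,-38.891) -> (-57.669,-46.669) [heading=225, move]
BK 4: (-57.669,-46.669) -> (-54.841,-43.841) [heading=225, move]
LT 135: heading 225 -> 0
RT 180: heading 0 -> 180
PD: pen down
FD 15: (-54.841,-43.841) -> (-69.841,-43.841) [heading=180, draw]
Final: pos=(-69.841,-43.841), heading=180, 3 segment(s) drawn

Answer: -69.841 -43.841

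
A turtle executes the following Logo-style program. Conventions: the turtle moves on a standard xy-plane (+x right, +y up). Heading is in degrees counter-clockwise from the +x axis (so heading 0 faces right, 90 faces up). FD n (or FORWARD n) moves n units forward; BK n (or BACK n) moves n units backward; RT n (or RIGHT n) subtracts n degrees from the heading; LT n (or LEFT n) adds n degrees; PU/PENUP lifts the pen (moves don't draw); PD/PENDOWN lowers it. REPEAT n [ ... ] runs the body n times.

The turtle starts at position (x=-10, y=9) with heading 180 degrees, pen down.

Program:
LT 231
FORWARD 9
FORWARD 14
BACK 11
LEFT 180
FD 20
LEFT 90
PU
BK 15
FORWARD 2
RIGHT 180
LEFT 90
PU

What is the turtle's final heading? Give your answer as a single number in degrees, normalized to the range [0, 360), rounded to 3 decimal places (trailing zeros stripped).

Executing turtle program step by step:
Start: pos=(-10,9), heading=180, pen down
LT 231: heading 180 -> 51
FD 9: (-10,9) -> (-4.336,15.994) [heading=51, draw]
FD 14: (-4.336,15.994) -> (4.474,26.874) [heading=51, draw]
BK 11: (4.474,26.874) -> (-2.448,18.326) [heading=51, draw]
LT 180: heading 51 -> 231
FD 20: (-2.448,18.326) -> (-15.035,2.783) [heading=231, draw]
LT 90: heading 231 -> 321
PU: pen up
BK 15: (-15.035,2.783) -> (-26.692,12.223) [heading=321, move]
FD 2: (-26.692,12.223) -> (-25.137,10.964) [heading=321, move]
RT 180: heading 321 -> 141
LT 90: heading 141 -> 231
PU: pen up
Final: pos=(-25.137,10.964), heading=231, 4 segment(s) drawn

Answer: 231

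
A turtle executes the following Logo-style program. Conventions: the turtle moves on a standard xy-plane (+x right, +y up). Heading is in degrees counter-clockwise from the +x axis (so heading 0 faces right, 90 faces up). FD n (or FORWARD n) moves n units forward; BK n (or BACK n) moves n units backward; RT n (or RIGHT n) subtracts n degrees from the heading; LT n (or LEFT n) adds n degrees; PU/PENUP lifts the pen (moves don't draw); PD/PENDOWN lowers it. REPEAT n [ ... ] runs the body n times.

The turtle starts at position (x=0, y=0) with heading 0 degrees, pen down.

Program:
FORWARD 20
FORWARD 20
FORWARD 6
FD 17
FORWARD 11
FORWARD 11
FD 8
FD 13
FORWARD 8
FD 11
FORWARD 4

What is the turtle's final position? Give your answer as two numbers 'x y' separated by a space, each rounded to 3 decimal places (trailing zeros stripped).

Executing turtle program step by step:
Start: pos=(0,0), heading=0, pen down
FD 20: (0,0) -> (20,0) [heading=0, draw]
FD 20: (20,0) -> (40,0) [heading=0, draw]
FD 6: (40,0) -> (46,0) [heading=0, draw]
FD 17: (46,0) -> (63,0) [heading=0, draw]
FD 11: (63,0) -> (74,0) [heading=0, draw]
FD 11: (74,0) -> (85,0) [heading=0, draw]
FD 8: (85,0) -> (93,0) [heading=0, draw]
FD 13: (93,0) -> (106,0) [heading=0, draw]
FD 8: (106,0) -> (114,0) [heading=0, draw]
FD 11: (114,0) -> (125,0) [heading=0, draw]
FD 4: (125,0) -> (129,0) [heading=0, draw]
Final: pos=(129,0), heading=0, 11 segment(s) drawn

Answer: 129 0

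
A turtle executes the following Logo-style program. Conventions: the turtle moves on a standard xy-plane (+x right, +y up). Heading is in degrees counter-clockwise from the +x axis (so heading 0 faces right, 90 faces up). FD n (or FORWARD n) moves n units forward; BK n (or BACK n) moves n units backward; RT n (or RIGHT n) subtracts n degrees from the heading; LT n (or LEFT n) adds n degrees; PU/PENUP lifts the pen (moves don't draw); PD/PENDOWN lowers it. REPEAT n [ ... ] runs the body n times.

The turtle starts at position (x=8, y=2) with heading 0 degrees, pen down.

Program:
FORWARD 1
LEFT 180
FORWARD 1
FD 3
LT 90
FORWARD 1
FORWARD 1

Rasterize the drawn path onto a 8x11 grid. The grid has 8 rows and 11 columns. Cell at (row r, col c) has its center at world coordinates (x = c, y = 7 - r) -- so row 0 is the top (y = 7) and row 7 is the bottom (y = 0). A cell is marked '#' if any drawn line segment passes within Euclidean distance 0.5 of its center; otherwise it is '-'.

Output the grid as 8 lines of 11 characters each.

Answer: -----------
-----------
-----------
-----------
-----------
-----#####-
-----#-----
-----#-----

Derivation:
Segment 0: (8,2) -> (9,2)
Segment 1: (9,2) -> (8,2)
Segment 2: (8,2) -> (5,2)
Segment 3: (5,2) -> (5,1)
Segment 4: (5,1) -> (5,0)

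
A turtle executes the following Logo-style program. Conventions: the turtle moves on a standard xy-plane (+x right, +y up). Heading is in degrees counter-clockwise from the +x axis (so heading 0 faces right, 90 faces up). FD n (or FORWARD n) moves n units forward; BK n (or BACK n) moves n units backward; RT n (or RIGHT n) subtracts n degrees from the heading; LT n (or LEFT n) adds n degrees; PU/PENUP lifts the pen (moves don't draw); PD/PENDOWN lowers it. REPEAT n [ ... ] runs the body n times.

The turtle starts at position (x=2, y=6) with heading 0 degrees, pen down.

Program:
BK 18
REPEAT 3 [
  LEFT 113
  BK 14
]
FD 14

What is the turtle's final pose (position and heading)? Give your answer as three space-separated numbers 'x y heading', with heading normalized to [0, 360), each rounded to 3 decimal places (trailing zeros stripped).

Answer: -0.805 3.184 339

Derivation:
Executing turtle program step by step:
Start: pos=(2,6), heading=0, pen down
BK 18: (2,6) -> (-16,6) [heading=0, draw]
REPEAT 3 [
  -- iteration 1/3 --
  LT 113: heading 0 -> 113
  BK 14: (-16,6) -> (-10.53,-6.887) [heading=113, draw]
  -- iteration 2/3 --
  LT 113: heading 113 -> 226
  BK 14: (-10.53,-6.887) -> (-0.805,3.184) [heading=226, draw]
  -- iteration 3/3 --
  LT 113: heading 226 -> 339
  BK 14: (-0.805,3.184) -> (-13.875,8.201) [heading=339, draw]
]
FD 14: (-13.875,8.201) -> (-0.805,3.184) [heading=339, draw]
Final: pos=(-0.805,3.184), heading=339, 5 segment(s) drawn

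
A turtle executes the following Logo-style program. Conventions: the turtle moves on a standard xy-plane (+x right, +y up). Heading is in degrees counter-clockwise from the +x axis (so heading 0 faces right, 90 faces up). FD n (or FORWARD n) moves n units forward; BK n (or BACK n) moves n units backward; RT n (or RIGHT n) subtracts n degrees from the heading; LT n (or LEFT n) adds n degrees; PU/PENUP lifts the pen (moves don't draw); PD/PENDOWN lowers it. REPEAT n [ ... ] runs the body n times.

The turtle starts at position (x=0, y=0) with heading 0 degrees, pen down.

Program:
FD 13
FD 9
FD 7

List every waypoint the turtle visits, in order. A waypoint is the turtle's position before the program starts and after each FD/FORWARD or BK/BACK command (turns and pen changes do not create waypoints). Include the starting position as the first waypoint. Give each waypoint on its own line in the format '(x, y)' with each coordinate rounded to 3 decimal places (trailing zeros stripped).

Executing turtle program step by step:
Start: pos=(0,0), heading=0, pen down
FD 13: (0,0) -> (13,0) [heading=0, draw]
FD 9: (13,0) -> (22,0) [heading=0, draw]
FD 7: (22,0) -> (29,0) [heading=0, draw]
Final: pos=(29,0), heading=0, 3 segment(s) drawn
Waypoints (4 total):
(0, 0)
(13, 0)
(22, 0)
(29, 0)

Answer: (0, 0)
(13, 0)
(22, 0)
(29, 0)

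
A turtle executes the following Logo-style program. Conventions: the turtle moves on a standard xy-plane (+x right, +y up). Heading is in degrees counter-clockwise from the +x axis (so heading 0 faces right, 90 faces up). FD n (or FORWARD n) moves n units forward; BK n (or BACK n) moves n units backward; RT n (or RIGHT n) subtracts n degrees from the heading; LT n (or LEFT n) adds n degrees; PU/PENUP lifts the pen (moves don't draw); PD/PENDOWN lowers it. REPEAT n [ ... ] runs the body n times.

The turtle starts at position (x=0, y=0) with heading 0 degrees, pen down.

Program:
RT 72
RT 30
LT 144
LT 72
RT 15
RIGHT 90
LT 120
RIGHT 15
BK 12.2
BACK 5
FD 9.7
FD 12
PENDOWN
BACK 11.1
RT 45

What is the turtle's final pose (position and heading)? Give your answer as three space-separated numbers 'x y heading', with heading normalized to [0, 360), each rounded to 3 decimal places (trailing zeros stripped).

Answer: 2.684 -6.029 69

Derivation:
Executing turtle program step by step:
Start: pos=(0,0), heading=0, pen down
RT 72: heading 0 -> 288
RT 30: heading 288 -> 258
LT 144: heading 258 -> 42
LT 72: heading 42 -> 114
RT 15: heading 114 -> 99
RT 90: heading 99 -> 9
LT 120: heading 9 -> 129
RT 15: heading 129 -> 114
BK 12.2: (0,0) -> (4.962,-11.145) [heading=114, draw]
BK 5: (4.962,-11.145) -> (6.996,-15.713) [heading=114, draw]
FD 9.7: (6.996,-15.713) -> (3.051,-6.852) [heading=114, draw]
FD 12: (3.051,-6.852) -> (-1.83,4.111) [heading=114, draw]
PD: pen down
BK 11.1: (-1.83,4.111) -> (2.684,-6.029) [heading=114, draw]
RT 45: heading 114 -> 69
Final: pos=(2.684,-6.029), heading=69, 5 segment(s) drawn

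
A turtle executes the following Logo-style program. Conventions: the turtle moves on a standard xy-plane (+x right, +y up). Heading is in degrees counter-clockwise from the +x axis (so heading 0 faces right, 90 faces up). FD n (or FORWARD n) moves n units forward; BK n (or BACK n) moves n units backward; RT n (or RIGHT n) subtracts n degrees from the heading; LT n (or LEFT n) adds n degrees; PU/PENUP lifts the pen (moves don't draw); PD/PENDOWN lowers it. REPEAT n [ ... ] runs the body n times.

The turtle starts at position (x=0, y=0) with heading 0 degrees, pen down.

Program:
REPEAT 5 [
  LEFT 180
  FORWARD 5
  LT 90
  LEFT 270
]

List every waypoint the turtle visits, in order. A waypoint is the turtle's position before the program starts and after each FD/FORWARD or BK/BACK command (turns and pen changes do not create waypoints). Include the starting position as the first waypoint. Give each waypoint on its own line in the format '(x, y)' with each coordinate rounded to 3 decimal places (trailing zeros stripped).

Executing turtle program step by step:
Start: pos=(0,0), heading=0, pen down
REPEAT 5 [
  -- iteration 1/5 --
  LT 180: heading 0 -> 180
  FD 5: (0,0) -> (-5,0) [heading=180, draw]
  LT 90: heading 180 -> 270
  LT 270: heading 270 -> 180
  -- iteration 2/5 --
  LT 180: heading 180 -> 0
  FD 5: (-5,0) -> (0,0) [heading=0, draw]
  LT 90: heading 0 -> 90
  LT 270: heading 90 -> 0
  -- iteration 3/5 --
  LT 180: heading 0 -> 180
  FD 5: (0,0) -> (-5,0) [heading=180, draw]
  LT 90: heading 180 -> 270
  LT 270: heading 270 -> 180
  -- iteration 4/5 --
  LT 180: heading 180 -> 0
  FD 5: (-5,0) -> (0,0) [heading=0, draw]
  LT 90: heading 0 -> 90
  LT 270: heading 90 -> 0
  -- iteration 5/5 --
  LT 180: heading 0 -> 180
  FD 5: (0,0) -> (-5,0) [heading=180, draw]
  LT 90: heading 180 -> 270
  LT 270: heading 270 -> 180
]
Final: pos=(-5,0), heading=180, 5 segment(s) drawn
Waypoints (6 total):
(0, 0)
(-5, 0)
(0, 0)
(-5, 0)
(0, 0)
(-5, 0)

Answer: (0, 0)
(-5, 0)
(0, 0)
(-5, 0)
(0, 0)
(-5, 0)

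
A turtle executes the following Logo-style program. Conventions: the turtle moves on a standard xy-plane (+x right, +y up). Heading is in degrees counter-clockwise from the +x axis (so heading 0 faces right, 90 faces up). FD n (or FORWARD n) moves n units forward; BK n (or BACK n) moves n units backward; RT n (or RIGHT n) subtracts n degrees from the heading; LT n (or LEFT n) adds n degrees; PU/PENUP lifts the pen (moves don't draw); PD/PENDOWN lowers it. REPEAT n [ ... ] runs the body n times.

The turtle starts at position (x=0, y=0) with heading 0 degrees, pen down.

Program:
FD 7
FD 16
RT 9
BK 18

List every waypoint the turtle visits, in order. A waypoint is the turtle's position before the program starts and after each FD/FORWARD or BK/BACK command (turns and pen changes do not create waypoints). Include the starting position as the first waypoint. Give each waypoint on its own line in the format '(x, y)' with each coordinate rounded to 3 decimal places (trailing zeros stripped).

Answer: (0, 0)
(7, 0)
(23, 0)
(5.222, 2.816)

Derivation:
Executing turtle program step by step:
Start: pos=(0,0), heading=0, pen down
FD 7: (0,0) -> (7,0) [heading=0, draw]
FD 16: (7,0) -> (23,0) [heading=0, draw]
RT 9: heading 0 -> 351
BK 18: (23,0) -> (5.222,2.816) [heading=351, draw]
Final: pos=(5.222,2.816), heading=351, 3 segment(s) drawn
Waypoints (4 total):
(0, 0)
(7, 0)
(23, 0)
(5.222, 2.816)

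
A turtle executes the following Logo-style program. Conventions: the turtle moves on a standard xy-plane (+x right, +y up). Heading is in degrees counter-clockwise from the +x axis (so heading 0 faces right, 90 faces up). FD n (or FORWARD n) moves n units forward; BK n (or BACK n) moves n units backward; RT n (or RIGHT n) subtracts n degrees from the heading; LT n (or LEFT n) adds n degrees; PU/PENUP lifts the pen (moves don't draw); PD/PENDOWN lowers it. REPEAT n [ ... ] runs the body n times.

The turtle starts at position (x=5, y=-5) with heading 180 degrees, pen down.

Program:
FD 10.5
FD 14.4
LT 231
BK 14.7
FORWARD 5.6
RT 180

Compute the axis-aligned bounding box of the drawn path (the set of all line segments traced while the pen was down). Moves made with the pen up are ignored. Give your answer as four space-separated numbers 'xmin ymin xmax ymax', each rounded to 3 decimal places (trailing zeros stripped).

Answer: -29.151 -16.424 5 -5

Derivation:
Executing turtle program step by step:
Start: pos=(5,-5), heading=180, pen down
FD 10.5: (5,-5) -> (-5.5,-5) [heading=180, draw]
FD 14.4: (-5.5,-5) -> (-19.9,-5) [heading=180, draw]
LT 231: heading 180 -> 51
BK 14.7: (-19.9,-5) -> (-29.151,-16.424) [heading=51, draw]
FD 5.6: (-29.151,-16.424) -> (-25.627,-12.072) [heading=51, draw]
RT 180: heading 51 -> 231
Final: pos=(-25.627,-12.072), heading=231, 4 segment(s) drawn

Segment endpoints: x in {-29.151, -25.627, -19.9, -5.5, 5}, y in {-16.424, -12.072, -5, -5, -5}
xmin=-29.151, ymin=-16.424, xmax=5, ymax=-5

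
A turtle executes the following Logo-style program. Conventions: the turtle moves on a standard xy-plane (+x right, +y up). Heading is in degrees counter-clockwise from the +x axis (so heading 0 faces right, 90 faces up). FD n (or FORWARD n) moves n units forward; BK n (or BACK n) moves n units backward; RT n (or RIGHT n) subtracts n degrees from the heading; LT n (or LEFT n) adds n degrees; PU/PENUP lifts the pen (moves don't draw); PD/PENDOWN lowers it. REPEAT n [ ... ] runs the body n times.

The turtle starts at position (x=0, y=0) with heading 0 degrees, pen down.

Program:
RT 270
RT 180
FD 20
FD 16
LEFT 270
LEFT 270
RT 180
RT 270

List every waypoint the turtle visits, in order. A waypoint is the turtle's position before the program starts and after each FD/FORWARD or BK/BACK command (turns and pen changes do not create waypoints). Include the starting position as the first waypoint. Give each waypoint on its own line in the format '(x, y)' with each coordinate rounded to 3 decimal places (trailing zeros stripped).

Executing turtle program step by step:
Start: pos=(0,0), heading=0, pen down
RT 270: heading 0 -> 90
RT 180: heading 90 -> 270
FD 20: (0,0) -> (0,-20) [heading=270, draw]
FD 16: (0,-20) -> (0,-36) [heading=270, draw]
LT 270: heading 270 -> 180
LT 270: heading 180 -> 90
RT 180: heading 90 -> 270
RT 270: heading 270 -> 0
Final: pos=(0,-36), heading=0, 2 segment(s) drawn
Waypoints (3 total):
(0, 0)
(0, -20)
(0, -36)

Answer: (0, 0)
(0, -20)
(0, -36)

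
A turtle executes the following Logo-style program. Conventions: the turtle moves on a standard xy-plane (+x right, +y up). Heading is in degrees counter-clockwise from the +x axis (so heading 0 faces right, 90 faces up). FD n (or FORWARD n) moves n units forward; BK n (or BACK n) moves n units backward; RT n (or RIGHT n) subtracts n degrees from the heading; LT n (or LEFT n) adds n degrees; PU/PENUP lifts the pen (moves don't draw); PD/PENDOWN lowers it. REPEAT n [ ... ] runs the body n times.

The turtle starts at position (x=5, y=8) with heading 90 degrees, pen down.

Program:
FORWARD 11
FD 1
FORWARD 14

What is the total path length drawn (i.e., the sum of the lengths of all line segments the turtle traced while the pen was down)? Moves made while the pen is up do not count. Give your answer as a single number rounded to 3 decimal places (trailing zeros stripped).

Executing turtle program step by step:
Start: pos=(5,8), heading=90, pen down
FD 11: (5,8) -> (5,19) [heading=90, draw]
FD 1: (5,19) -> (5,20) [heading=90, draw]
FD 14: (5,20) -> (5,34) [heading=90, draw]
Final: pos=(5,34), heading=90, 3 segment(s) drawn

Segment lengths:
  seg 1: (5,8) -> (5,19), length = 11
  seg 2: (5,19) -> (5,20), length = 1
  seg 3: (5,20) -> (5,34), length = 14
Total = 26

Answer: 26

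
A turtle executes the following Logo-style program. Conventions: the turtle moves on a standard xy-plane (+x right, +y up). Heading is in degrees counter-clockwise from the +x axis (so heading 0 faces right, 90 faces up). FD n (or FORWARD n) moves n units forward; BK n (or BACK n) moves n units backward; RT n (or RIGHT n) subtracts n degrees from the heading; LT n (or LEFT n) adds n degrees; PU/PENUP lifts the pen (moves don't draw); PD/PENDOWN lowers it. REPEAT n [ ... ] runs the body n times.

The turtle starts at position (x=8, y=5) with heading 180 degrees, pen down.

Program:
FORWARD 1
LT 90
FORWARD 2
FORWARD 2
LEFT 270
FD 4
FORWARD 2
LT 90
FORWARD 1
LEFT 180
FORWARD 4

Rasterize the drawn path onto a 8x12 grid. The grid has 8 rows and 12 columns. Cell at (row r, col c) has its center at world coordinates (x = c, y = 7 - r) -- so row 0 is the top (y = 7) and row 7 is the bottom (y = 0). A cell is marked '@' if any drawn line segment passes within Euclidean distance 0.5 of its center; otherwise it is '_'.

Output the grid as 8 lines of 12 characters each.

Segment 0: (8,5) -> (7,5)
Segment 1: (7,5) -> (7,3)
Segment 2: (7,3) -> (7,1)
Segment 3: (7,1) -> (3,1)
Segment 4: (3,1) -> (1,1)
Segment 5: (1,1) -> (1,0)
Segment 6: (1,0) -> (1,4)

Answer: ____________
____________
_______@@___
_@_____@____
_@_____@____
_@_____@____
_@@@@@@@____
_@__________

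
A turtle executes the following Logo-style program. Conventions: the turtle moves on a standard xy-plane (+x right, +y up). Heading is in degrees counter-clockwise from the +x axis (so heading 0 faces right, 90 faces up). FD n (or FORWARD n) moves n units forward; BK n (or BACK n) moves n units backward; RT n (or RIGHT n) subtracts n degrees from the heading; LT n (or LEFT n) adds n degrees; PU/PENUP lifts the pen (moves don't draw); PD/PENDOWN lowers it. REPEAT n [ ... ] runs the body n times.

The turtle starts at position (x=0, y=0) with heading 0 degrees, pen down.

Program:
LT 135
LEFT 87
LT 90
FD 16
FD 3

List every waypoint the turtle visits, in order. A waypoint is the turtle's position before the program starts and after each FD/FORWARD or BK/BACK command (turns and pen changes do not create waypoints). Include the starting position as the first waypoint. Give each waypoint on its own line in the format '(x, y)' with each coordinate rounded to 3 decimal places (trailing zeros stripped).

Answer: (0, 0)
(10.706, -11.89)
(12.713, -14.12)

Derivation:
Executing turtle program step by step:
Start: pos=(0,0), heading=0, pen down
LT 135: heading 0 -> 135
LT 87: heading 135 -> 222
LT 90: heading 222 -> 312
FD 16: (0,0) -> (10.706,-11.89) [heading=312, draw]
FD 3: (10.706,-11.89) -> (12.713,-14.12) [heading=312, draw]
Final: pos=(12.713,-14.12), heading=312, 2 segment(s) drawn
Waypoints (3 total):
(0, 0)
(10.706, -11.89)
(12.713, -14.12)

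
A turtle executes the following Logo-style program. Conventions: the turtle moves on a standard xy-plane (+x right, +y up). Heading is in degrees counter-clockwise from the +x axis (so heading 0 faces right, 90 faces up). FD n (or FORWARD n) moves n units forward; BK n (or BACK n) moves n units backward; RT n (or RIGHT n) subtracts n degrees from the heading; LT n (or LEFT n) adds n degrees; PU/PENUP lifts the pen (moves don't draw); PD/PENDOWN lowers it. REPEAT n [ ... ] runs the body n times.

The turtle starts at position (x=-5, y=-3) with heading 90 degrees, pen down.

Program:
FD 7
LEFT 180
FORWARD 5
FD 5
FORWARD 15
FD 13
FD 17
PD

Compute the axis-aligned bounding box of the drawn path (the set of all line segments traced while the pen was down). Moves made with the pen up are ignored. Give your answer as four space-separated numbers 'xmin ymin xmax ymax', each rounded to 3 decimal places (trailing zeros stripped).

Executing turtle program step by step:
Start: pos=(-5,-3), heading=90, pen down
FD 7: (-5,-3) -> (-5,4) [heading=90, draw]
LT 180: heading 90 -> 270
FD 5: (-5,4) -> (-5,-1) [heading=270, draw]
FD 5: (-5,-1) -> (-5,-6) [heading=270, draw]
FD 15: (-5,-6) -> (-5,-21) [heading=270, draw]
FD 13: (-5,-21) -> (-5,-34) [heading=270, draw]
FD 17: (-5,-34) -> (-5,-51) [heading=270, draw]
PD: pen down
Final: pos=(-5,-51), heading=270, 6 segment(s) drawn

Segment endpoints: x in {-5, -5, -5, -5, -5, -5}, y in {-51, -34, -21, -6, -3, -1, 4}
xmin=-5, ymin=-51, xmax=-5, ymax=4

Answer: -5 -51 -5 4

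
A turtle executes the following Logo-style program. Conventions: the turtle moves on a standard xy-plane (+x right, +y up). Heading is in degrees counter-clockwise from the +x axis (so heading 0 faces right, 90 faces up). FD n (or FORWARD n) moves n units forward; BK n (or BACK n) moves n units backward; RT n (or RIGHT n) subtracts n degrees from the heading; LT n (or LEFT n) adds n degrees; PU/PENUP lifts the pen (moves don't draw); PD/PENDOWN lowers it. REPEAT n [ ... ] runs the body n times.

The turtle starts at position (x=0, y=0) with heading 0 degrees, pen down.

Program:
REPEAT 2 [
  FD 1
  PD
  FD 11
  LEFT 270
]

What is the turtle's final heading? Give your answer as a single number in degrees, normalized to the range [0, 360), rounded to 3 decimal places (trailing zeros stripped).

Answer: 180

Derivation:
Executing turtle program step by step:
Start: pos=(0,0), heading=0, pen down
REPEAT 2 [
  -- iteration 1/2 --
  FD 1: (0,0) -> (1,0) [heading=0, draw]
  PD: pen down
  FD 11: (1,0) -> (12,0) [heading=0, draw]
  LT 270: heading 0 -> 270
  -- iteration 2/2 --
  FD 1: (12,0) -> (12,-1) [heading=270, draw]
  PD: pen down
  FD 11: (12,-1) -> (12,-12) [heading=270, draw]
  LT 270: heading 270 -> 180
]
Final: pos=(12,-12), heading=180, 4 segment(s) drawn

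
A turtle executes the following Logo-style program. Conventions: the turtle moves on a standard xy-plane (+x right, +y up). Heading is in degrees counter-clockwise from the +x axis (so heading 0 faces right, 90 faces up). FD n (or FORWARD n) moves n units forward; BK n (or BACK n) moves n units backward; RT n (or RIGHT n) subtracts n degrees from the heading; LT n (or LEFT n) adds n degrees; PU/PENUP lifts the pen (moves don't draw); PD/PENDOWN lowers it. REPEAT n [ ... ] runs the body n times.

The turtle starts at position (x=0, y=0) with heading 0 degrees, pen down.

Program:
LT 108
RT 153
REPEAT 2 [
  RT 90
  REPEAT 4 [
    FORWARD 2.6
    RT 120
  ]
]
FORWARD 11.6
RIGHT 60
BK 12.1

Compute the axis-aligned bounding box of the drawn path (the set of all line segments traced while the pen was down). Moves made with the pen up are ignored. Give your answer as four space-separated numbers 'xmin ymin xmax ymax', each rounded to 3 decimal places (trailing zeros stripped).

Executing turtle program step by step:
Start: pos=(0,0), heading=0, pen down
LT 108: heading 0 -> 108
RT 153: heading 108 -> 315
REPEAT 2 [
  -- iteration 1/2 --
  RT 90: heading 315 -> 225
  REPEAT 4 [
    -- iteration 1/4 --
    FD 2.6: (0,0) -> (-1.838,-1.838) [heading=225, draw]
    RT 120: heading 225 -> 105
    -- iteration 2/4 --
    FD 2.6: (-1.838,-1.838) -> (-2.511,0.673) [heading=105, draw]
    RT 120: heading 105 -> 345
    -- iteration 3/4 --
    FD 2.6: (-2.511,0.673) -> (0,0) [heading=345, draw]
    RT 120: heading 345 -> 225
    -- iteration 4/4 --
    FD 2.6: (0,0) -> (-1.838,-1.838) [heading=225, draw]
    RT 120: heading 225 -> 105
  ]
  -- iteration 2/2 --
  RT 90: heading 105 -> 15
  REPEAT 4 [
    -- iteration 1/4 --
    FD 2.6: (-1.838,-1.838) -> (0.673,-1.166) [heading=15, draw]
    RT 120: heading 15 -> 255
    -- iteration 2/4 --
    FD 2.6: (0.673,-1.166) -> (0,-3.677) [heading=255, draw]
    RT 120: heading 255 -> 135
    -- iteration 3/4 --
    FD 2.6: (0,-3.677) -> (-1.838,-1.838) [heading=135, draw]
    RT 120: heading 135 -> 15
    -- iteration 4/4 --
    FD 2.6: (-1.838,-1.838) -> (0.673,-1.166) [heading=15, draw]
    RT 120: heading 15 -> 255
  ]
]
FD 11.6: (0.673,-1.166) -> (-2.329,-12.37) [heading=255, draw]
RT 60: heading 255 -> 195
BK 12.1: (-2.329,-12.37) -> (9.358,-9.239) [heading=195, draw]
Final: pos=(9.358,-9.239), heading=195, 10 segment(s) drawn

Segment endpoints: x in {-2.511, -2.329, -1.838, -1.838, -1.838, 0, 0, 0, 0.673, 0.673, 9.358}, y in {-12.37, -9.239, -3.677, -1.838, -1.838, -1.166, -1.166, 0, 0, 0.673}
xmin=-2.511, ymin=-12.37, xmax=9.358, ymax=0.673

Answer: -2.511 -12.37 9.358 0.673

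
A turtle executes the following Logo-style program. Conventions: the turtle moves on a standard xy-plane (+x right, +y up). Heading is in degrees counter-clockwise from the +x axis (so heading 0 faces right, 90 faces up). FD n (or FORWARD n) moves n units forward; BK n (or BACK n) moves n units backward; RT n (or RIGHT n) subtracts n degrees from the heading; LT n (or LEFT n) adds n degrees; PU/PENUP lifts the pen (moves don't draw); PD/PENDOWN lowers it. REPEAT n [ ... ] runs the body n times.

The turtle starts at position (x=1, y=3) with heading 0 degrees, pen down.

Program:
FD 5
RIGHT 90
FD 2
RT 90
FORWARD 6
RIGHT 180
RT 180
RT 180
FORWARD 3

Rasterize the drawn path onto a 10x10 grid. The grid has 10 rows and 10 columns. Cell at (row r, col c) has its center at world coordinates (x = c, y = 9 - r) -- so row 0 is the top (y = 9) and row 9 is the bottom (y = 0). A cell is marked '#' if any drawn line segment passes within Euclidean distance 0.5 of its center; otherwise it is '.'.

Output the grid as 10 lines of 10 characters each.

Answer: ..........
..........
..........
..........
..........
..........
.######...
......#...
#######...
..........

Derivation:
Segment 0: (1,3) -> (6,3)
Segment 1: (6,3) -> (6,1)
Segment 2: (6,1) -> (0,1)
Segment 3: (0,1) -> (3,1)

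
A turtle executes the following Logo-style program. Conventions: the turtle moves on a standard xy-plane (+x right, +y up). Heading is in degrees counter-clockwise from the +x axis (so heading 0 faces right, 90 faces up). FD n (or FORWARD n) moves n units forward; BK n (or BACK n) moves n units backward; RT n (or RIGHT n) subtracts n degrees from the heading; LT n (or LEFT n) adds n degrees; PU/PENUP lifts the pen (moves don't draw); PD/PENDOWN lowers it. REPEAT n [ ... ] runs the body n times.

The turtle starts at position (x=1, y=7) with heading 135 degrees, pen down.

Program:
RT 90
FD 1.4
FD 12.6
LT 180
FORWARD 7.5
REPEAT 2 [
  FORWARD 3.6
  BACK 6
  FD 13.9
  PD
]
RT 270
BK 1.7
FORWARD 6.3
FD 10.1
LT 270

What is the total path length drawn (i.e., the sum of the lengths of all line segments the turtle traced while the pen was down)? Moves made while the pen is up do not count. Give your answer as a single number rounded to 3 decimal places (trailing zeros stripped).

Answer: 86.6

Derivation:
Executing turtle program step by step:
Start: pos=(1,7), heading=135, pen down
RT 90: heading 135 -> 45
FD 1.4: (1,7) -> (1.99,7.99) [heading=45, draw]
FD 12.6: (1.99,7.99) -> (10.899,16.899) [heading=45, draw]
LT 180: heading 45 -> 225
FD 7.5: (10.899,16.899) -> (5.596,11.596) [heading=225, draw]
REPEAT 2 [
  -- iteration 1/2 --
  FD 3.6: (5.596,11.596) -> (3.051,9.051) [heading=225, draw]
  BK 6: (3.051,9.051) -> (7.293,13.293) [heading=225, draw]
  FD 13.9: (7.293,13.293) -> (-2.536,3.464) [heading=225, draw]
  PD: pen down
  -- iteration 2/2 --
  FD 3.6: (-2.536,3.464) -> (-5.081,0.919) [heading=225, draw]
  BK 6: (-5.081,0.919) -> (-0.838,5.162) [heading=225, draw]
  FD 13.9: (-0.838,5.162) -> (-10.667,-4.667) [heading=225, draw]
  PD: pen down
]
RT 270: heading 225 -> 315
BK 1.7: (-10.667,-4.667) -> (-11.869,-3.465) [heading=315, draw]
FD 6.3: (-11.869,-3.465) -> (-7.415,-7.92) [heading=315, draw]
FD 10.1: (-7.415,-7.92) -> (-0.273,-15.062) [heading=315, draw]
LT 270: heading 315 -> 225
Final: pos=(-0.273,-15.062), heading=225, 12 segment(s) drawn

Segment lengths:
  seg 1: (1,7) -> (1.99,7.99), length = 1.4
  seg 2: (1.99,7.99) -> (10.899,16.899), length = 12.6
  seg 3: (10.899,16.899) -> (5.596,11.596), length = 7.5
  seg 4: (5.596,11.596) -> (3.051,9.051), length = 3.6
  seg 5: (3.051,9.051) -> (7.293,13.293), length = 6
  seg 6: (7.293,13.293) -> (-2.536,3.464), length = 13.9
  seg 7: (-2.536,3.464) -> (-5.081,0.919), length = 3.6
  seg 8: (-5.081,0.919) -> (-0.838,5.162), length = 6
  seg 9: (-0.838,5.162) -> (-10.667,-4.667), length = 13.9
  seg 10: (-10.667,-4.667) -> (-11.869,-3.465), length = 1.7
  seg 11: (-11.869,-3.465) -> (-7.415,-7.92), length = 6.3
  seg 12: (-7.415,-7.92) -> (-0.273,-15.062), length = 10.1
Total = 86.6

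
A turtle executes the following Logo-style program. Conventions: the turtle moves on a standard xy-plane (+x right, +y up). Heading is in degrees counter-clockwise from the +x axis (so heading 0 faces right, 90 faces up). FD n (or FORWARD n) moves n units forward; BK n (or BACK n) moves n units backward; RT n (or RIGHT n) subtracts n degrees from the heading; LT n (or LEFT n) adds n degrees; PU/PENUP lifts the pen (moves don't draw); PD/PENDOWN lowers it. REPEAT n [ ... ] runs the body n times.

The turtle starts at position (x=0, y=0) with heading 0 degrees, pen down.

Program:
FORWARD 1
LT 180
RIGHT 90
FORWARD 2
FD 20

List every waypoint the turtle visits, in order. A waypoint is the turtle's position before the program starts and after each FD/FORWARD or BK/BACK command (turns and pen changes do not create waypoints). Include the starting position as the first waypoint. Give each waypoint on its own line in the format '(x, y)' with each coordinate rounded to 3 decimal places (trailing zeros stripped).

Executing turtle program step by step:
Start: pos=(0,0), heading=0, pen down
FD 1: (0,0) -> (1,0) [heading=0, draw]
LT 180: heading 0 -> 180
RT 90: heading 180 -> 90
FD 2: (1,0) -> (1,2) [heading=90, draw]
FD 20: (1,2) -> (1,22) [heading=90, draw]
Final: pos=(1,22), heading=90, 3 segment(s) drawn
Waypoints (4 total):
(0, 0)
(1, 0)
(1, 2)
(1, 22)

Answer: (0, 0)
(1, 0)
(1, 2)
(1, 22)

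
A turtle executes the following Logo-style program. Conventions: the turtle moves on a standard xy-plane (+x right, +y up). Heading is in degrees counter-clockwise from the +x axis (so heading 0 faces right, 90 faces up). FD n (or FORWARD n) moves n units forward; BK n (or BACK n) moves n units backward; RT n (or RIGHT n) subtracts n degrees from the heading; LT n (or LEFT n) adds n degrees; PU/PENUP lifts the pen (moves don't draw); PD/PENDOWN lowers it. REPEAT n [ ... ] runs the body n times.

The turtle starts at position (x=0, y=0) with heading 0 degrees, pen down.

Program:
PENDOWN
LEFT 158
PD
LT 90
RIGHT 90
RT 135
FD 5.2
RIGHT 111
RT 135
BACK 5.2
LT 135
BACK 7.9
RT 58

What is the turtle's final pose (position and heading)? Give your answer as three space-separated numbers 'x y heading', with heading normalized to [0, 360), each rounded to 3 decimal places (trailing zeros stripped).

Executing turtle program step by step:
Start: pos=(0,0), heading=0, pen down
PD: pen down
LT 158: heading 0 -> 158
PD: pen down
LT 90: heading 158 -> 248
RT 90: heading 248 -> 158
RT 135: heading 158 -> 23
FD 5.2: (0,0) -> (4.787,2.032) [heading=23, draw]
RT 111: heading 23 -> 272
RT 135: heading 272 -> 137
BK 5.2: (4.787,2.032) -> (8.59,-1.515) [heading=137, draw]
LT 135: heading 137 -> 272
BK 7.9: (8.59,-1.515) -> (8.314,6.381) [heading=272, draw]
RT 58: heading 272 -> 214
Final: pos=(8.314,6.381), heading=214, 3 segment(s) drawn

Answer: 8.314 6.381 214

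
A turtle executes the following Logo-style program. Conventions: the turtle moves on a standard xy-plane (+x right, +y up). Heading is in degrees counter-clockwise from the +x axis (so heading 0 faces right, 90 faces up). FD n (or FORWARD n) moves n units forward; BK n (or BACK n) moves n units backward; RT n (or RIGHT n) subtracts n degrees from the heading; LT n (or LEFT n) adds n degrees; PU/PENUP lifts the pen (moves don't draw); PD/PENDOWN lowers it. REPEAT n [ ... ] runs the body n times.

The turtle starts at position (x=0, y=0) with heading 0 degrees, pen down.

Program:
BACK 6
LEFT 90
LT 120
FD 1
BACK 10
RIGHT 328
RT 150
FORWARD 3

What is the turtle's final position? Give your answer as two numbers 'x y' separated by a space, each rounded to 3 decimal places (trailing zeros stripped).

Answer: 1.69 7.498

Derivation:
Executing turtle program step by step:
Start: pos=(0,0), heading=0, pen down
BK 6: (0,0) -> (-6,0) [heading=0, draw]
LT 90: heading 0 -> 90
LT 120: heading 90 -> 210
FD 1: (-6,0) -> (-6.866,-0.5) [heading=210, draw]
BK 10: (-6.866,-0.5) -> (1.794,4.5) [heading=210, draw]
RT 328: heading 210 -> 242
RT 150: heading 242 -> 92
FD 3: (1.794,4.5) -> (1.69,7.498) [heading=92, draw]
Final: pos=(1.69,7.498), heading=92, 4 segment(s) drawn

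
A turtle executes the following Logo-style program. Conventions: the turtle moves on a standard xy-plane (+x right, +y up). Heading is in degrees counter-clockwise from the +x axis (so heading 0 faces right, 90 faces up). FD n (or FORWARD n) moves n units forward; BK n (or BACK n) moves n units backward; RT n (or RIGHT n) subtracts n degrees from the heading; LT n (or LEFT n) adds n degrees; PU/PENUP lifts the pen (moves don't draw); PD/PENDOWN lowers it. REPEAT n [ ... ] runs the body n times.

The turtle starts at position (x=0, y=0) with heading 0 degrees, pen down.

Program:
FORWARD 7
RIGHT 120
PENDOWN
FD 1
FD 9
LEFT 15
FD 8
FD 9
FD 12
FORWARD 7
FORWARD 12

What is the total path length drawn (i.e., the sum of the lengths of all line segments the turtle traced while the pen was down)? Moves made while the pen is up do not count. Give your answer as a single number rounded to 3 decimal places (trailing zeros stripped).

Answer: 65

Derivation:
Executing turtle program step by step:
Start: pos=(0,0), heading=0, pen down
FD 7: (0,0) -> (7,0) [heading=0, draw]
RT 120: heading 0 -> 240
PD: pen down
FD 1: (7,0) -> (6.5,-0.866) [heading=240, draw]
FD 9: (6.5,-0.866) -> (2,-8.66) [heading=240, draw]
LT 15: heading 240 -> 255
FD 8: (2,-8.66) -> (-0.071,-16.388) [heading=255, draw]
FD 9: (-0.071,-16.388) -> (-2.4,-25.081) [heading=255, draw]
FD 12: (-2.4,-25.081) -> (-5.506,-36.672) [heading=255, draw]
FD 7: (-5.506,-36.672) -> (-7.317,-43.434) [heading=255, draw]
FD 12: (-7.317,-43.434) -> (-10.423,-55.025) [heading=255, draw]
Final: pos=(-10.423,-55.025), heading=255, 8 segment(s) drawn

Segment lengths:
  seg 1: (0,0) -> (7,0), length = 7
  seg 2: (7,0) -> (6.5,-0.866), length = 1
  seg 3: (6.5,-0.866) -> (2,-8.66), length = 9
  seg 4: (2,-8.66) -> (-0.071,-16.388), length = 8
  seg 5: (-0.071,-16.388) -> (-2.4,-25.081), length = 9
  seg 6: (-2.4,-25.081) -> (-5.506,-36.672), length = 12
  seg 7: (-5.506,-36.672) -> (-7.317,-43.434), length = 7
  seg 8: (-7.317,-43.434) -> (-10.423,-55.025), length = 12
Total = 65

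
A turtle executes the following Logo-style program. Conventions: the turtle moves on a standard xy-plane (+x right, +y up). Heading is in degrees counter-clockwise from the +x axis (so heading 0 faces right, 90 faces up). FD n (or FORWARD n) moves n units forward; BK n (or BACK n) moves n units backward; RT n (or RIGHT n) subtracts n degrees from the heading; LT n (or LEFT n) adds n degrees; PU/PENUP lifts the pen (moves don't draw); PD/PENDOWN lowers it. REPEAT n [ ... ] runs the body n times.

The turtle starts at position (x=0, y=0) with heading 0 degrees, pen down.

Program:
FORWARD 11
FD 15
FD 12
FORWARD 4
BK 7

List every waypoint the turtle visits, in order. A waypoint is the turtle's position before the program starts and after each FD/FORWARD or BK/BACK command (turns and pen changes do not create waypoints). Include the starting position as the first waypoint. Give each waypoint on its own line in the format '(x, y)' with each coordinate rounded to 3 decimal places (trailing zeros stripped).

Answer: (0, 0)
(11, 0)
(26, 0)
(38, 0)
(42, 0)
(35, 0)

Derivation:
Executing turtle program step by step:
Start: pos=(0,0), heading=0, pen down
FD 11: (0,0) -> (11,0) [heading=0, draw]
FD 15: (11,0) -> (26,0) [heading=0, draw]
FD 12: (26,0) -> (38,0) [heading=0, draw]
FD 4: (38,0) -> (42,0) [heading=0, draw]
BK 7: (42,0) -> (35,0) [heading=0, draw]
Final: pos=(35,0), heading=0, 5 segment(s) drawn
Waypoints (6 total):
(0, 0)
(11, 0)
(26, 0)
(38, 0)
(42, 0)
(35, 0)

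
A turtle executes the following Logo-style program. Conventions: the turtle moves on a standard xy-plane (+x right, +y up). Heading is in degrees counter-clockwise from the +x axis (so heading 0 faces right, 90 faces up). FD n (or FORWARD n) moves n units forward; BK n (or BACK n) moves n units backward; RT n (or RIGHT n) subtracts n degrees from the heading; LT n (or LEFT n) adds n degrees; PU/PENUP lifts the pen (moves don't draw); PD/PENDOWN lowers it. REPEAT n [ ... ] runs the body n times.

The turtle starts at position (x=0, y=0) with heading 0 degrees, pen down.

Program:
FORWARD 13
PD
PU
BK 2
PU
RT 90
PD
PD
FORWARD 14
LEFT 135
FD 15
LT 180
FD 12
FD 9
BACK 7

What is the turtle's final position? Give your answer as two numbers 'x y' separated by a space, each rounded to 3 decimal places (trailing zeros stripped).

Answer: 11.707 -13.293

Derivation:
Executing turtle program step by step:
Start: pos=(0,0), heading=0, pen down
FD 13: (0,0) -> (13,0) [heading=0, draw]
PD: pen down
PU: pen up
BK 2: (13,0) -> (11,0) [heading=0, move]
PU: pen up
RT 90: heading 0 -> 270
PD: pen down
PD: pen down
FD 14: (11,0) -> (11,-14) [heading=270, draw]
LT 135: heading 270 -> 45
FD 15: (11,-14) -> (21.607,-3.393) [heading=45, draw]
LT 180: heading 45 -> 225
FD 12: (21.607,-3.393) -> (13.121,-11.879) [heading=225, draw]
FD 9: (13.121,-11.879) -> (6.757,-18.243) [heading=225, draw]
BK 7: (6.757,-18.243) -> (11.707,-13.293) [heading=225, draw]
Final: pos=(11.707,-13.293), heading=225, 6 segment(s) drawn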